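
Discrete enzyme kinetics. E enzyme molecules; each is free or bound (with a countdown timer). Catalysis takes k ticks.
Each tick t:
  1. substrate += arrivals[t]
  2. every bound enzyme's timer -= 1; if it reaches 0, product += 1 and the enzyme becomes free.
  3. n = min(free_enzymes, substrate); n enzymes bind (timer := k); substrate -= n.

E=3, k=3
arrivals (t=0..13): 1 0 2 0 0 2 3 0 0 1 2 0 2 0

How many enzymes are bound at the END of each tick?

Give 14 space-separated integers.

Answer: 1 1 3 2 2 2 3 3 3 3 3 3 3 3

Derivation:
t=0: arr=1 -> substrate=0 bound=1 product=0
t=1: arr=0 -> substrate=0 bound=1 product=0
t=2: arr=2 -> substrate=0 bound=3 product=0
t=3: arr=0 -> substrate=0 bound=2 product=1
t=4: arr=0 -> substrate=0 bound=2 product=1
t=5: arr=2 -> substrate=0 bound=2 product=3
t=6: arr=3 -> substrate=2 bound=3 product=3
t=7: arr=0 -> substrate=2 bound=3 product=3
t=8: arr=0 -> substrate=0 bound=3 product=5
t=9: arr=1 -> substrate=0 bound=3 product=6
t=10: arr=2 -> substrate=2 bound=3 product=6
t=11: arr=0 -> substrate=0 bound=3 product=8
t=12: arr=2 -> substrate=1 bound=3 product=9
t=13: arr=0 -> substrate=1 bound=3 product=9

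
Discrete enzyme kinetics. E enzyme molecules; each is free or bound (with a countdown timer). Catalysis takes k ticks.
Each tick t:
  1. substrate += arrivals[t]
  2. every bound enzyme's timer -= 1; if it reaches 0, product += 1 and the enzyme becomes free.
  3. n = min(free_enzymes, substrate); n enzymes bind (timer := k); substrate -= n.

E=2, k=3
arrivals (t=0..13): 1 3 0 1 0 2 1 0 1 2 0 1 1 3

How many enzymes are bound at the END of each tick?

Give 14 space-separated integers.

t=0: arr=1 -> substrate=0 bound=1 product=0
t=1: arr=3 -> substrate=2 bound=2 product=0
t=2: arr=0 -> substrate=2 bound=2 product=0
t=3: arr=1 -> substrate=2 bound=2 product=1
t=4: arr=0 -> substrate=1 bound=2 product=2
t=5: arr=2 -> substrate=3 bound=2 product=2
t=6: arr=1 -> substrate=3 bound=2 product=3
t=7: arr=0 -> substrate=2 bound=2 product=4
t=8: arr=1 -> substrate=3 bound=2 product=4
t=9: arr=2 -> substrate=4 bound=2 product=5
t=10: arr=0 -> substrate=3 bound=2 product=6
t=11: arr=1 -> substrate=4 bound=2 product=6
t=12: arr=1 -> substrate=4 bound=2 product=7
t=13: arr=3 -> substrate=6 bound=2 product=8

Answer: 1 2 2 2 2 2 2 2 2 2 2 2 2 2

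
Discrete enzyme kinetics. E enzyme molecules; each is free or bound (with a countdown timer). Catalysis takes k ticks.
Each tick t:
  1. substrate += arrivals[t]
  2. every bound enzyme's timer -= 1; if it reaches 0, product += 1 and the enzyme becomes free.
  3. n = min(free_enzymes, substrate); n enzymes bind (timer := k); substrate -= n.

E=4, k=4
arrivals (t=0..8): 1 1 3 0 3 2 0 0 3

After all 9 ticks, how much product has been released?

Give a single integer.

Answer: 5

Derivation:
t=0: arr=1 -> substrate=0 bound=1 product=0
t=1: arr=1 -> substrate=0 bound=2 product=0
t=2: arr=3 -> substrate=1 bound=4 product=0
t=3: arr=0 -> substrate=1 bound=4 product=0
t=4: arr=3 -> substrate=3 bound=4 product=1
t=5: arr=2 -> substrate=4 bound=4 product=2
t=6: arr=0 -> substrate=2 bound=4 product=4
t=7: arr=0 -> substrate=2 bound=4 product=4
t=8: arr=3 -> substrate=4 bound=4 product=5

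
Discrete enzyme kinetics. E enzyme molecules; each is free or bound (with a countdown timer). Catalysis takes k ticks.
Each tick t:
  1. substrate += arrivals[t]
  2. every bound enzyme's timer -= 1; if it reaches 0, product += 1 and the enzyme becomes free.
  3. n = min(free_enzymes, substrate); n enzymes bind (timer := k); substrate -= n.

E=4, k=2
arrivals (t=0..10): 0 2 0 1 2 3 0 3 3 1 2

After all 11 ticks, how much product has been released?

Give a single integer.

t=0: arr=0 -> substrate=0 bound=0 product=0
t=1: arr=2 -> substrate=0 bound=2 product=0
t=2: arr=0 -> substrate=0 bound=2 product=0
t=3: arr=1 -> substrate=0 bound=1 product=2
t=4: arr=2 -> substrate=0 bound=3 product=2
t=5: arr=3 -> substrate=1 bound=4 product=3
t=6: arr=0 -> substrate=0 bound=3 product=5
t=7: arr=3 -> substrate=0 bound=4 product=7
t=8: arr=3 -> substrate=2 bound=4 product=8
t=9: arr=1 -> substrate=0 bound=4 product=11
t=10: arr=2 -> substrate=1 bound=4 product=12

Answer: 12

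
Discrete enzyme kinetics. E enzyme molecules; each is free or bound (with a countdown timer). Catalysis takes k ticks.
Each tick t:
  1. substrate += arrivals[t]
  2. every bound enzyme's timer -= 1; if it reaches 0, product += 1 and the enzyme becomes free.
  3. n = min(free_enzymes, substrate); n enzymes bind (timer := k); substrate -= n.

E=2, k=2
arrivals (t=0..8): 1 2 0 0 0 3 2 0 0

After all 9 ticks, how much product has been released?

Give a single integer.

t=0: arr=1 -> substrate=0 bound=1 product=0
t=1: arr=2 -> substrate=1 bound=2 product=0
t=2: arr=0 -> substrate=0 bound=2 product=1
t=3: arr=0 -> substrate=0 bound=1 product=2
t=4: arr=0 -> substrate=0 bound=0 product=3
t=5: arr=3 -> substrate=1 bound=2 product=3
t=6: arr=2 -> substrate=3 bound=2 product=3
t=7: arr=0 -> substrate=1 bound=2 product=5
t=8: arr=0 -> substrate=1 bound=2 product=5

Answer: 5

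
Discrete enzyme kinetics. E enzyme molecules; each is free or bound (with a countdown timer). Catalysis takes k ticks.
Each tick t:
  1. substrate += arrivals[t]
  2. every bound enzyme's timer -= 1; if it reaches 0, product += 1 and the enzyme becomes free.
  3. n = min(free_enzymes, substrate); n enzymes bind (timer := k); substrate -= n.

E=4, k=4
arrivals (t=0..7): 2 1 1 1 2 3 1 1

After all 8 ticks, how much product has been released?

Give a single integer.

Answer: 4

Derivation:
t=0: arr=2 -> substrate=0 bound=2 product=0
t=1: arr=1 -> substrate=0 bound=3 product=0
t=2: arr=1 -> substrate=0 bound=4 product=0
t=3: arr=1 -> substrate=1 bound=4 product=0
t=4: arr=2 -> substrate=1 bound=4 product=2
t=5: arr=3 -> substrate=3 bound=4 product=3
t=6: arr=1 -> substrate=3 bound=4 product=4
t=7: arr=1 -> substrate=4 bound=4 product=4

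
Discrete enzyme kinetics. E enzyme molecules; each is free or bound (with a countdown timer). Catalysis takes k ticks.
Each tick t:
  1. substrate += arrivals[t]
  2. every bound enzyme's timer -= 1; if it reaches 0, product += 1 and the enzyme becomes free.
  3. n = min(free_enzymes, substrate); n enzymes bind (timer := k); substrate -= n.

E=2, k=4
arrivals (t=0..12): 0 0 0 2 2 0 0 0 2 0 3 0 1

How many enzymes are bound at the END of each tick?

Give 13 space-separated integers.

t=0: arr=0 -> substrate=0 bound=0 product=0
t=1: arr=0 -> substrate=0 bound=0 product=0
t=2: arr=0 -> substrate=0 bound=0 product=0
t=3: arr=2 -> substrate=0 bound=2 product=0
t=4: arr=2 -> substrate=2 bound=2 product=0
t=5: arr=0 -> substrate=2 bound=2 product=0
t=6: arr=0 -> substrate=2 bound=2 product=0
t=7: arr=0 -> substrate=0 bound=2 product=2
t=8: arr=2 -> substrate=2 bound=2 product=2
t=9: arr=0 -> substrate=2 bound=2 product=2
t=10: arr=3 -> substrate=5 bound=2 product=2
t=11: arr=0 -> substrate=3 bound=2 product=4
t=12: arr=1 -> substrate=4 bound=2 product=4

Answer: 0 0 0 2 2 2 2 2 2 2 2 2 2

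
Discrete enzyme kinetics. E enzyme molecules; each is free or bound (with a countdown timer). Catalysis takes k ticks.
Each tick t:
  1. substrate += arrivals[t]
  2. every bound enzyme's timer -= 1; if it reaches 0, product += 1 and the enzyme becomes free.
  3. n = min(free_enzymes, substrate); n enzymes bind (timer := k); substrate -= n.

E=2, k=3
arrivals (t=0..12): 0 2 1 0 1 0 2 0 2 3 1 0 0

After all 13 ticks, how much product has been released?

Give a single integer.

t=0: arr=0 -> substrate=0 bound=0 product=0
t=1: arr=2 -> substrate=0 bound=2 product=0
t=2: arr=1 -> substrate=1 bound=2 product=0
t=3: arr=0 -> substrate=1 bound=2 product=0
t=4: arr=1 -> substrate=0 bound=2 product=2
t=5: arr=0 -> substrate=0 bound=2 product=2
t=6: arr=2 -> substrate=2 bound=2 product=2
t=7: arr=0 -> substrate=0 bound=2 product=4
t=8: arr=2 -> substrate=2 bound=2 product=4
t=9: arr=3 -> substrate=5 bound=2 product=4
t=10: arr=1 -> substrate=4 bound=2 product=6
t=11: arr=0 -> substrate=4 bound=2 product=6
t=12: arr=0 -> substrate=4 bound=2 product=6

Answer: 6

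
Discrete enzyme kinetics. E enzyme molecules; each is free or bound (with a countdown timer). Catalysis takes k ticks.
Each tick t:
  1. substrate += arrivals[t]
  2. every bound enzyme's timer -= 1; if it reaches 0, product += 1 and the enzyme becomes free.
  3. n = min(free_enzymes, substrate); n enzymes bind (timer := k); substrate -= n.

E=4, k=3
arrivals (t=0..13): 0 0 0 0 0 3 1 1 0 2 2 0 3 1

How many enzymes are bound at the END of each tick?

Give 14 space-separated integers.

Answer: 0 0 0 0 0 3 4 4 2 3 4 4 4 4

Derivation:
t=0: arr=0 -> substrate=0 bound=0 product=0
t=1: arr=0 -> substrate=0 bound=0 product=0
t=2: arr=0 -> substrate=0 bound=0 product=0
t=3: arr=0 -> substrate=0 bound=0 product=0
t=4: arr=0 -> substrate=0 bound=0 product=0
t=5: arr=3 -> substrate=0 bound=3 product=0
t=6: arr=1 -> substrate=0 bound=4 product=0
t=7: arr=1 -> substrate=1 bound=4 product=0
t=8: arr=0 -> substrate=0 bound=2 product=3
t=9: arr=2 -> substrate=0 bound=3 product=4
t=10: arr=2 -> substrate=1 bound=4 product=4
t=11: arr=0 -> substrate=0 bound=4 product=5
t=12: arr=3 -> substrate=1 bound=4 product=7
t=13: arr=1 -> substrate=1 bound=4 product=8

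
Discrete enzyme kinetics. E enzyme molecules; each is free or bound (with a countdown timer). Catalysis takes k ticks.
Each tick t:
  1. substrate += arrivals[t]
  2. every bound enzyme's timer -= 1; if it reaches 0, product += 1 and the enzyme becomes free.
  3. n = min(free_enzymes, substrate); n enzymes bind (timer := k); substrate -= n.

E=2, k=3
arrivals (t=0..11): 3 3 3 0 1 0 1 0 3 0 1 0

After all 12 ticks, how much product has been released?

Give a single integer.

t=0: arr=3 -> substrate=1 bound=2 product=0
t=1: arr=3 -> substrate=4 bound=2 product=0
t=2: arr=3 -> substrate=7 bound=2 product=0
t=3: arr=0 -> substrate=5 bound=2 product=2
t=4: arr=1 -> substrate=6 bound=2 product=2
t=5: arr=0 -> substrate=6 bound=2 product=2
t=6: arr=1 -> substrate=5 bound=2 product=4
t=7: arr=0 -> substrate=5 bound=2 product=4
t=8: arr=3 -> substrate=8 bound=2 product=4
t=9: arr=0 -> substrate=6 bound=2 product=6
t=10: arr=1 -> substrate=7 bound=2 product=6
t=11: arr=0 -> substrate=7 bound=2 product=6

Answer: 6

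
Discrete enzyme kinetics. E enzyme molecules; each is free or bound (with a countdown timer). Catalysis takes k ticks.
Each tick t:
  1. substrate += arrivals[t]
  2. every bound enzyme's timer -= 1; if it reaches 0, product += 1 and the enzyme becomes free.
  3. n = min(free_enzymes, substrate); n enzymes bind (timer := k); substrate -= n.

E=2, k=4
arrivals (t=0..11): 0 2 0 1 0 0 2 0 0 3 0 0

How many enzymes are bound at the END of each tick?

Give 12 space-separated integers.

Answer: 0 2 2 2 2 1 2 2 2 2 2 2

Derivation:
t=0: arr=0 -> substrate=0 bound=0 product=0
t=1: arr=2 -> substrate=0 bound=2 product=0
t=2: arr=0 -> substrate=0 bound=2 product=0
t=3: arr=1 -> substrate=1 bound=2 product=0
t=4: arr=0 -> substrate=1 bound=2 product=0
t=5: arr=0 -> substrate=0 bound=1 product=2
t=6: arr=2 -> substrate=1 bound=2 product=2
t=7: arr=0 -> substrate=1 bound=2 product=2
t=8: arr=0 -> substrate=1 bound=2 product=2
t=9: arr=3 -> substrate=3 bound=2 product=3
t=10: arr=0 -> substrate=2 bound=2 product=4
t=11: arr=0 -> substrate=2 bound=2 product=4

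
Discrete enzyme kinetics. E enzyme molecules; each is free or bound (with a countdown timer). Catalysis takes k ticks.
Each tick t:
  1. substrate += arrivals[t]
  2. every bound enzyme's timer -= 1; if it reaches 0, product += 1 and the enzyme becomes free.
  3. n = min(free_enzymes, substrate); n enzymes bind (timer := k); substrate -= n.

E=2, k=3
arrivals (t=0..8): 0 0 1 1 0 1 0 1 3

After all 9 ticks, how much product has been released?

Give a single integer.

t=0: arr=0 -> substrate=0 bound=0 product=0
t=1: arr=0 -> substrate=0 bound=0 product=0
t=2: arr=1 -> substrate=0 bound=1 product=0
t=3: arr=1 -> substrate=0 bound=2 product=0
t=4: arr=0 -> substrate=0 bound=2 product=0
t=5: arr=1 -> substrate=0 bound=2 product=1
t=6: arr=0 -> substrate=0 bound=1 product=2
t=7: arr=1 -> substrate=0 bound=2 product=2
t=8: arr=3 -> substrate=2 bound=2 product=3

Answer: 3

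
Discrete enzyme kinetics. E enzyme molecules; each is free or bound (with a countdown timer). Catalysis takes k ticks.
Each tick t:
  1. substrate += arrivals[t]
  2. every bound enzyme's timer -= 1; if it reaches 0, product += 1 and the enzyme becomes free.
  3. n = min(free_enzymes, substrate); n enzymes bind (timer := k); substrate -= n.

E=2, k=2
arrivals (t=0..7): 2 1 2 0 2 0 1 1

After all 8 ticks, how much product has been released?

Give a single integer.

Answer: 6

Derivation:
t=0: arr=2 -> substrate=0 bound=2 product=0
t=1: arr=1 -> substrate=1 bound=2 product=0
t=2: arr=2 -> substrate=1 bound=2 product=2
t=3: arr=0 -> substrate=1 bound=2 product=2
t=4: arr=2 -> substrate=1 bound=2 product=4
t=5: arr=0 -> substrate=1 bound=2 product=4
t=6: arr=1 -> substrate=0 bound=2 product=6
t=7: arr=1 -> substrate=1 bound=2 product=6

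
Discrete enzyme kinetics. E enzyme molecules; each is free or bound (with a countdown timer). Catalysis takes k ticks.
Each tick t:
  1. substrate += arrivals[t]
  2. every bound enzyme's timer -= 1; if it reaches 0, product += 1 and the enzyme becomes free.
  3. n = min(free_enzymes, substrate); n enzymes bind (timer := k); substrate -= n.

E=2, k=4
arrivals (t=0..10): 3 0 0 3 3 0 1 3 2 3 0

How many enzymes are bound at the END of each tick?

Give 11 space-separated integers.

Answer: 2 2 2 2 2 2 2 2 2 2 2

Derivation:
t=0: arr=3 -> substrate=1 bound=2 product=0
t=1: arr=0 -> substrate=1 bound=2 product=0
t=2: arr=0 -> substrate=1 bound=2 product=0
t=3: arr=3 -> substrate=4 bound=2 product=0
t=4: arr=3 -> substrate=5 bound=2 product=2
t=5: arr=0 -> substrate=5 bound=2 product=2
t=6: arr=1 -> substrate=6 bound=2 product=2
t=7: arr=3 -> substrate=9 bound=2 product=2
t=8: arr=2 -> substrate=9 bound=2 product=4
t=9: arr=3 -> substrate=12 bound=2 product=4
t=10: arr=0 -> substrate=12 bound=2 product=4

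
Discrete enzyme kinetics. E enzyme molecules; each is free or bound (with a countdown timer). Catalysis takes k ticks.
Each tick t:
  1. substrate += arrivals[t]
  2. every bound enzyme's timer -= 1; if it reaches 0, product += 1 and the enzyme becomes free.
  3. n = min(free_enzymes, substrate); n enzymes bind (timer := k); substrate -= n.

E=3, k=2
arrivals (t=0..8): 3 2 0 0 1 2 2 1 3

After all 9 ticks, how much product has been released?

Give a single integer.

Answer: 9

Derivation:
t=0: arr=3 -> substrate=0 bound=3 product=0
t=1: arr=2 -> substrate=2 bound=3 product=0
t=2: arr=0 -> substrate=0 bound=2 product=3
t=3: arr=0 -> substrate=0 bound=2 product=3
t=4: arr=1 -> substrate=0 bound=1 product=5
t=5: arr=2 -> substrate=0 bound=3 product=5
t=6: arr=2 -> substrate=1 bound=3 product=6
t=7: arr=1 -> substrate=0 bound=3 product=8
t=8: arr=3 -> substrate=2 bound=3 product=9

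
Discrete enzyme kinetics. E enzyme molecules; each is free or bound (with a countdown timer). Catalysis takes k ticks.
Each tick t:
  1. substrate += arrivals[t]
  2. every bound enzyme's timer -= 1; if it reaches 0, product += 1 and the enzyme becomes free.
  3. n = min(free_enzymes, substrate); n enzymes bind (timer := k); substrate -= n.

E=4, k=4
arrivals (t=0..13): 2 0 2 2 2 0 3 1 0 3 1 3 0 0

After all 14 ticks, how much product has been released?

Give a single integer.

t=0: arr=2 -> substrate=0 bound=2 product=0
t=1: arr=0 -> substrate=0 bound=2 product=0
t=2: arr=2 -> substrate=0 bound=4 product=0
t=3: arr=2 -> substrate=2 bound=4 product=0
t=4: arr=2 -> substrate=2 bound=4 product=2
t=5: arr=0 -> substrate=2 bound=4 product=2
t=6: arr=3 -> substrate=3 bound=4 product=4
t=7: arr=1 -> substrate=4 bound=4 product=4
t=8: arr=0 -> substrate=2 bound=4 product=6
t=9: arr=3 -> substrate=5 bound=4 product=6
t=10: arr=1 -> substrate=4 bound=4 product=8
t=11: arr=3 -> substrate=7 bound=4 product=8
t=12: arr=0 -> substrate=5 bound=4 product=10
t=13: arr=0 -> substrate=5 bound=4 product=10

Answer: 10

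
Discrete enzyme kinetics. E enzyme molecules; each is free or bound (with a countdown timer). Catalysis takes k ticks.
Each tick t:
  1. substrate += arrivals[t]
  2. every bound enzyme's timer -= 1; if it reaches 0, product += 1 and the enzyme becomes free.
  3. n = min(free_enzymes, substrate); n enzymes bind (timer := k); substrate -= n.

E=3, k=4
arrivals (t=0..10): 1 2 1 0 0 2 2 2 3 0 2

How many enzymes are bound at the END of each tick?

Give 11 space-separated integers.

Answer: 1 3 3 3 3 3 3 3 3 3 3

Derivation:
t=0: arr=1 -> substrate=0 bound=1 product=0
t=1: arr=2 -> substrate=0 bound=3 product=0
t=2: arr=1 -> substrate=1 bound=3 product=0
t=3: arr=0 -> substrate=1 bound=3 product=0
t=4: arr=0 -> substrate=0 bound=3 product=1
t=5: arr=2 -> substrate=0 bound=3 product=3
t=6: arr=2 -> substrate=2 bound=3 product=3
t=7: arr=2 -> substrate=4 bound=3 product=3
t=8: arr=3 -> substrate=6 bound=3 product=4
t=9: arr=0 -> substrate=4 bound=3 product=6
t=10: arr=2 -> substrate=6 bound=3 product=6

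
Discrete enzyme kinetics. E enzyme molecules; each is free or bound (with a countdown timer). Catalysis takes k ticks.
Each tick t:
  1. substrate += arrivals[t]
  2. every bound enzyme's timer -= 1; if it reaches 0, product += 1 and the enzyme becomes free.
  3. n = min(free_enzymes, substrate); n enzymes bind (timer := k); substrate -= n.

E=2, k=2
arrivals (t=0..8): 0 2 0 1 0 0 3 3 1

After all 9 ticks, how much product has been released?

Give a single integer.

t=0: arr=0 -> substrate=0 bound=0 product=0
t=1: arr=2 -> substrate=0 bound=2 product=0
t=2: arr=0 -> substrate=0 bound=2 product=0
t=3: arr=1 -> substrate=0 bound=1 product=2
t=4: arr=0 -> substrate=0 bound=1 product=2
t=5: arr=0 -> substrate=0 bound=0 product=3
t=6: arr=3 -> substrate=1 bound=2 product=3
t=7: arr=3 -> substrate=4 bound=2 product=3
t=8: arr=1 -> substrate=3 bound=2 product=5

Answer: 5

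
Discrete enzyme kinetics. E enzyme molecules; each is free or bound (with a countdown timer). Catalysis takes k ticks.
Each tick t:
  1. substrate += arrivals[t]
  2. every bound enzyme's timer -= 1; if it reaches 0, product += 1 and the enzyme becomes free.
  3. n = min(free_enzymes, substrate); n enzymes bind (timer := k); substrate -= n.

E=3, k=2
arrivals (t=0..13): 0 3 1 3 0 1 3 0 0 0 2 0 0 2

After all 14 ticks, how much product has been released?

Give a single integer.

t=0: arr=0 -> substrate=0 bound=0 product=0
t=1: arr=3 -> substrate=0 bound=3 product=0
t=2: arr=1 -> substrate=1 bound=3 product=0
t=3: arr=3 -> substrate=1 bound=3 product=3
t=4: arr=0 -> substrate=1 bound=3 product=3
t=5: arr=1 -> substrate=0 bound=2 product=6
t=6: arr=3 -> substrate=2 bound=3 product=6
t=7: arr=0 -> substrate=0 bound=3 product=8
t=8: arr=0 -> substrate=0 bound=2 product=9
t=9: arr=0 -> substrate=0 bound=0 product=11
t=10: arr=2 -> substrate=0 bound=2 product=11
t=11: arr=0 -> substrate=0 bound=2 product=11
t=12: arr=0 -> substrate=0 bound=0 product=13
t=13: arr=2 -> substrate=0 bound=2 product=13

Answer: 13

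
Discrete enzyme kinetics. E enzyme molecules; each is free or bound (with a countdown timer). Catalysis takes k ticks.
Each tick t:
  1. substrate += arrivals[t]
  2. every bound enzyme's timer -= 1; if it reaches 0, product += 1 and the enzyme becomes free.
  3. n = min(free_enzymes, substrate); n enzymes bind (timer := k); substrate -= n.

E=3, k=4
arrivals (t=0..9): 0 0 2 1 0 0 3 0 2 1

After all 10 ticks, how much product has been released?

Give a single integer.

Answer: 3

Derivation:
t=0: arr=0 -> substrate=0 bound=0 product=0
t=1: arr=0 -> substrate=0 bound=0 product=0
t=2: arr=2 -> substrate=0 bound=2 product=0
t=3: arr=1 -> substrate=0 bound=3 product=0
t=4: arr=0 -> substrate=0 bound=3 product=0
t=5: arr=0 -> substrate=0 bound=3 product=0
t=6: arr=3 -> substrate=1 bound=3 product=2
t=7: arr=0 -> substrate=0 bound=3 product=3
t=8: arr=2 -> substrate=2 bound=3 product=3
t=9: arr=1 -> substrate=3 bound=3 product=3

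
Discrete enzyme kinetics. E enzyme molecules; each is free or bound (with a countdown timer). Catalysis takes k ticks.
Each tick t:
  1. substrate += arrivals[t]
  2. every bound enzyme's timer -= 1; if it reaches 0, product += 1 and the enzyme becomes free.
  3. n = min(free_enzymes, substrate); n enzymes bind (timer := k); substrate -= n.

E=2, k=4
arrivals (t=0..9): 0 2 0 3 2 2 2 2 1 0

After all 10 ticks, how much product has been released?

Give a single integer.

Answer: 4

Derivation:
t=0: arr=0 -> substrate=0 bound=0 product=0
t=1: arr=2 -> substrate=0 bound=2 product=0
t=2: arr=0 -> substrate=0 bound=2 product=0
t=3: arr=3 -> substrate=3 bound=2 product=0
t=4: arr=2 -> substrate=5 bound=2 product=0
t=5: arr=2 -> substrate=5 bound=2 product=2
t=6: arr=2 -> substrate=7 bound=2 product=2
t=7: arr=2 -> substrate=9 bound=2 product=2
t=8: arr=1 -> substrate=10 bound=2 product=2
t=9: arr=0 -> substrate=8 bound=2 product=4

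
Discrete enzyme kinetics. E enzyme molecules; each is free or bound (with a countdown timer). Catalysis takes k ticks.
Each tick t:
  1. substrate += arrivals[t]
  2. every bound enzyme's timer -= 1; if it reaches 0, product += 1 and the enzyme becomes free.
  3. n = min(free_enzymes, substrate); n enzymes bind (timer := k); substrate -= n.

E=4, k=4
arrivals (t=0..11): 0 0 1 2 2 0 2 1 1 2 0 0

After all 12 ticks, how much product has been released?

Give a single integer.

t=0: arr=0 -> substrate=0 bound=0 product=0
t=1: arr=0 -> substrate=0 bound=0 product=0
t=2: arr=1 -> substrate=0 bound=1 product=0
t=3: arr=2 -> substrate=0 bound=3 product=0
t=4: arr=2 -> substrate=1 bound=4 product=0
t=5: arr=0 -> substrate=1 bound=4 product=0
t=6: arr=2 -> substrate=2 bound=4 product=1
t=7: arr=1 -> substrate=1 bound=4 product=3
t=8: arr=1 -> substrate=1 bound=4 product=4
t=9: arr=2 -> substrate=3 bound=4 product=4
t=10: arr=0 -> substrate=2 bound=4 product=5
t=11: arr=0 -> substrate=0 bound=4 product=7

Answer: 7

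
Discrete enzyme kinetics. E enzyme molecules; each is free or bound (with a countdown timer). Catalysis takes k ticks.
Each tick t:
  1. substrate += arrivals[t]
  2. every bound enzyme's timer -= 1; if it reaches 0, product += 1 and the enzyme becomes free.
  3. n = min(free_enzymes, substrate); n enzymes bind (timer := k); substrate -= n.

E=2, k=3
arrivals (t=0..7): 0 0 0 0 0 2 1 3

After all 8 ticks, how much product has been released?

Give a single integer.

t=0: arr=0 -> substrate=0 bound=0 product=0
t=1: arr=0 -> substrate=0 bound=0 product=0
t=2: arr=0 -> substrate=0 bound=0 product=0
t=3: arr=0 -> substrate=0 bound=0 product=0
t=4: arr=0 -> substrate=0 bound=0 product=0
t=5: arr=2 -> substrate=0 bound=2 product=0
t=6: arr=1 -> substrate=1 bound=2 product=0
t=7: arr=3 -> substrate=4 bound=2 product=0

Answer: 0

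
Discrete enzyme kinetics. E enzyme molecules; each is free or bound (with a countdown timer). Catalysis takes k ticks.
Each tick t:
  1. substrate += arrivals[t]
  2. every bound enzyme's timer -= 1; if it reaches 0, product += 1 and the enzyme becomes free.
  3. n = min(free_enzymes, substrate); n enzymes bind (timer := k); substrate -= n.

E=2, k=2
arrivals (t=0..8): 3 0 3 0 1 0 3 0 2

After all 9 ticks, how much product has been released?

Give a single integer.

Answer: 8

Derivation:
t=0: arr=3 -> substrate=1 bound=2 product=0
t=1: arr=0 -> substrate=1 bound=2 product=0
t=2: arr=3 -> substrate=2 bound=2 product=2
t=3: arr=0 -> substrate=2 bound=2 product=2
t=4: arr=1 -> substrate=1 bound=2 product=4
t=5: arr=0 -> substrate=1 bound=2 product=4
t=6: arr=3 -> substrate=2 bound=2 product=6
t=7: arr=0 -> substrate=2 bound=2 product=6
t=8: arr=2 -> substrate=2 bound=2 product=8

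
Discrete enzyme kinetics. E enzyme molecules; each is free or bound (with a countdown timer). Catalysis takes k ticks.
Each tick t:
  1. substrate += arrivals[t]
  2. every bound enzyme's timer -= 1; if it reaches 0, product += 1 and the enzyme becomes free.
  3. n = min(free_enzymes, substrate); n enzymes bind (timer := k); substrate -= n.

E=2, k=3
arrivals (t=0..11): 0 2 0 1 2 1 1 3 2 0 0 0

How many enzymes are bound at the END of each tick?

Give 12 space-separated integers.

Answer: 0 2 2 2 2 2 2 2 2 2 2 2

Derivation:
t=0: arr=0 -> substrate=0 bound=0 product=0
t=1: arr=2 -> substrate=0 bound=2 product=0
t=2: arr=0 -> substrate=0 bound=2 product=0
t=3: arr=1 -> substrate=1 bound=2 product=0
t=4: arr=2 -> substrate=1 bound=2 product=2
t=5: arr=1 -> substrate=2 bound=2 product=2
t=6: arr=1 -> substrate=3 bound=2 product=2
t=7: arr=3 -> substrate=4 bound=2 product=4
t=8: arr=2 -> substrate=6 bound=2 product=4
t=9: arr=0 -> substrate=6 bound=2 product=4
t=10: arr=0 -> substrate=4 bound=2 product=6
t=11: arr=0 -> substrate=4 bound=2 product=6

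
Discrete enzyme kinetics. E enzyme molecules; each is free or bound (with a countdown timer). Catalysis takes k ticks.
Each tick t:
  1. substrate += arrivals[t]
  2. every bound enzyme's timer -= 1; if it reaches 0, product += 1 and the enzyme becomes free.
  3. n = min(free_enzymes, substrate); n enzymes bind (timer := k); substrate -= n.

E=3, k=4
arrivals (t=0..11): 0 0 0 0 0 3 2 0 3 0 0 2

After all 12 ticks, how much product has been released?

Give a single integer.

Answer: 3

Derivation:
t=0: arr=0 -> substrate=0 bound=0 product=0
t=1: arr=0 -> substrate=0 bound=0 product=0
t=2: arr=0 -> substrate=0 bound=0 product=0
t=3: arr=0 -> substrate=0 bound=0 product=0
t=4: arr=0 -> substrate=0 bound=0 product=0
t=5: arr=3 -> substrate=0 bound=3 product=0
t=6: arr=2 -> substrate=2 bound=3 product=0
t=7: arr=0 -> substrate=2 bound=3 product=0
t=8: arr=3 -> substrate=5 bound=3 product=0
t=9: arr=0 -> substrate=2 bound=3 product=3
t=10: arr=0 -> substrate=2 bound=3 product=3
t=11: arr=2 -> substrate=4 bound=3 product=3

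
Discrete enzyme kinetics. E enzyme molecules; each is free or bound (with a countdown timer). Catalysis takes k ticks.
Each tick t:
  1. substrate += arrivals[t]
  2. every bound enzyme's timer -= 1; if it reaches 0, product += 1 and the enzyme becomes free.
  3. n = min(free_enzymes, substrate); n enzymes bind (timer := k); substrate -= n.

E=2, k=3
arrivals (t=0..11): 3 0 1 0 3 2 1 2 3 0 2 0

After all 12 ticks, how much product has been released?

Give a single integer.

Answer: 6

Derivation:
t=0: arr=3 -> substrate=1 bound=2 product=0
t=1: arr=0 -> substrate=1 bound=2 product=0
t=2: arr=1 -> substrate=2 bound=2 product=0
t=3: arr=0 -> substrate=0 bound=2 product=2
t=4: arr=3 -> substrate=3 bound=2 product=2
t=5: arr=2 -> substrate=5 bound=2 product=2
t=6: arr=1 -> substrate=4 bound=2 product=4
t=7: arr=2 -> substrate=6 bound=2 product=4
t=8: arr=3 -> substrate=9 bound=2 product=4
t=9: arr=0 -> substrate=7 bound=2 product=6
t=10: arr=2 -> substrate=9 bound=2 product=6
t=11: arr=0 -> substrate=9 bound=2 product=6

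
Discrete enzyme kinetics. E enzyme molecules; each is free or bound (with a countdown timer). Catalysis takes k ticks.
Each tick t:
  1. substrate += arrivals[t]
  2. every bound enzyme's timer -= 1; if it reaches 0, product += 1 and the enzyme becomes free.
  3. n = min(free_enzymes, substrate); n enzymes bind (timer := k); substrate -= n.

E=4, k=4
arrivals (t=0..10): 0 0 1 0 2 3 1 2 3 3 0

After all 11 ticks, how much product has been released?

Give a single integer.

t=0: arr=0 -> substrate=0 bound=0 product=0
t=1: arr=0 -> substrate=0 bound=0 product=0
t=2: arr=1 -> substrate=0 bound=1 product=0
t=3: arr=0 -> substrate=0 bound=1 product=0
t=4: arr=2 -> substrate=0 bound=3 product=0
t=5: arr=3 -> substrate=2 bound=4 product=0
t=6: arr=1 -> substrate=2 bound=4 product=1
t=7: arr=2 -> substrate=4 bound=4 product=1
t=8: arr=3 -> substrate=5 bound=4 product=3
t=9: arr=3 -> substrate=7 bound=4 product=4
t=10: arr=0 -> substrate=6 bound=4 product=5

Answer: 5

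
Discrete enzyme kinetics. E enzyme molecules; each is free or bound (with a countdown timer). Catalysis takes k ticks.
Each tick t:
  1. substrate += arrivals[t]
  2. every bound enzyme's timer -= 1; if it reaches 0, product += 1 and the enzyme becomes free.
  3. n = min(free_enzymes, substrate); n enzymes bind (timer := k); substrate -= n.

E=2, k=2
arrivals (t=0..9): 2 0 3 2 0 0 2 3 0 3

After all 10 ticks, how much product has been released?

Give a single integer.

t=0: arr=2 -> substrate=0 bound=2 product=0
t=1: arr=0 -> substrate=0 bound=2 product=0
t=2: arr=3 -> substrate=1 bound=2 product=2
t=3: arr=2 -> substrate=3 bound=2 product=2
t=4: arr=0 -> substrate=1 bound=2 product=4
t=5: arr=0 -> substrate=1 bound=2 product=4
t=6: arr=2 -> substrate=1 bound=2 product=6
t=7: arr=3 -> substrate=4 bound=2 product=6
t=8: arr=0 -> substrate=2 bound=2 product=8
t=9: arr=3 -> substrate=5 bound=2 product=8

Answer: 8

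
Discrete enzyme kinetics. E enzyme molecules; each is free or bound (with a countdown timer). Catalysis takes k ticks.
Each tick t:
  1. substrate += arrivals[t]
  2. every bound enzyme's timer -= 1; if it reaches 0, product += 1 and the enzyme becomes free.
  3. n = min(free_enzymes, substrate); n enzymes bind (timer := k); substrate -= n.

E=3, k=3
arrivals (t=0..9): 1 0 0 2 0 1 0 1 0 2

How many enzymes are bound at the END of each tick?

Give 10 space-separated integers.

t=0: arr=1 -> substrate=0 bound=1 product=0
t=1: arr=0 -> substrate=0 bound=1 product=0
t=2: arr=0 -> substrate=0 bound=1 product=0
t=3: arr=2 -> substrate=0 bound=2 product=1
t=4: arr=0 -> substrate=0 bound=2 product=1
t=5: arr=1 -> substrate=0 bound=3 product=1
t=6: arr=0 -> substrate=0 bound=1 product=3
t=7: arr=1 -> substrate=0 bound=2 product=3
t=8: arr=0 -> substrate=0 bound=1 product=4
t=9: arr=2 -> substrate=0 bound=3 product=4

Answer: 1 1 1 2 2 3 1 2 1 3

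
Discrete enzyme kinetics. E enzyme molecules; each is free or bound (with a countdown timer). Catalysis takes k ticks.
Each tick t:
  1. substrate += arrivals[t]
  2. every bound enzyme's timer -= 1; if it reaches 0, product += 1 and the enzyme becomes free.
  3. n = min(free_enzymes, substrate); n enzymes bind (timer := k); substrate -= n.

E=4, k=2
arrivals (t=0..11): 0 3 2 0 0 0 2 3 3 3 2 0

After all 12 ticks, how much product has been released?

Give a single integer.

Answer: 13

Derivation:
t=0: arr=0 -> substrate=0 bound=0 product=0
t=1: arr=3 -> substrate=0 bound=3 product=0
t=2: arr=2 -> substrate=1 bound=4 product=0
t=3: arr=0 -> substrate=0 bound=2 product=3
t=4: arr=0 -> substrate=0 bound=1 product=4
t=5: arr=0 -> substrate=0 bound=0 product=5
t=6: arr=2 -> substrate=0 bound=2 product=5
t=7: arr=3 -> substrate=1 bound=4 product=5
t=8: arr=3 -> substrate=2 bound=4 product=7
t=9: arr=3 -> substrate=3 bound=4 product=9
t=10: arr=2 -> substrate=3 bound=4 product=11
t=11: arr=0 -> substrate=1 bound=4 product=13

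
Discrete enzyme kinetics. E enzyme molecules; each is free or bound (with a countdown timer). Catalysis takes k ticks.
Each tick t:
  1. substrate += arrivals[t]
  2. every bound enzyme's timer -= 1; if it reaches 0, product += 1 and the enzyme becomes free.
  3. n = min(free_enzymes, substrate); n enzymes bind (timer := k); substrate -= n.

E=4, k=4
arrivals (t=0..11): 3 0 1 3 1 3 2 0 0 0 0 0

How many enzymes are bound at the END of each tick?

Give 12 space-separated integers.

Answer: 3 3 4 4 4 4 4 4 4 4 4 4

Derivation:
t=0: arr=3 -> substrate=0 bound=3 product=0
t=1: arr=0 -> substrate=0 bound=3 product=0
t=2: arr=1 -> substrate=0 bound=4 product=0
t=3: arr=3 -> substrate=3 bound=4 product=0
t=4: arr=1 -> substrate=1 bound=4 product=3
t=5: arr=3 -> substrate=4 bound=4 product=3
t=6: arr=2 -> substrate=5 bound=4 product=4
t=7: arr=0 -> substrate=5 bound=4 product=4
t=8: arr=0 -> substrate=2 bound=4 product=7
t=9: arr=0 -> substrate=2 bound=4 product=7
t=10: arr=0 -> substrate=1 bound=4 product=8
t=11: arr=0 -> substrate=1 bound=4 product=8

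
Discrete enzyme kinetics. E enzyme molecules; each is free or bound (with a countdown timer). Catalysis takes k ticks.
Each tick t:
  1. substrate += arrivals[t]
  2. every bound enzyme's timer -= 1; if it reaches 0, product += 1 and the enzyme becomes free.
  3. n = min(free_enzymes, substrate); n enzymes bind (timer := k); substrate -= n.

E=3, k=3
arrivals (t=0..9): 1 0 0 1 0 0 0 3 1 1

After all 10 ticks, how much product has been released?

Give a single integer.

Answer: 2

Derivation:
t=0: arr=1 -> substrate=0 bound=1 product=0
t=1: arr=0 -> substrate=0 bound=1 product=0
t=2: arr=0 -> substrate=0 bound=1 product=0
t=3: arr=1 -> substrate=0 bound=1 product=1
t=4: arr=0 -> substrate=0 bound=1 product=1
t=5: arr=0 -> substrate=0 bound=1 product=1
t=6: arr=0 -> substrate=0 bound=0 product=2
t=7: arr=3 -> substrate=0 bound=3 product=2
t=8: arr=1 -> substrate=1 bound=3 product=2
t=9: arr=1 -> substrate=2 bound=3 product=2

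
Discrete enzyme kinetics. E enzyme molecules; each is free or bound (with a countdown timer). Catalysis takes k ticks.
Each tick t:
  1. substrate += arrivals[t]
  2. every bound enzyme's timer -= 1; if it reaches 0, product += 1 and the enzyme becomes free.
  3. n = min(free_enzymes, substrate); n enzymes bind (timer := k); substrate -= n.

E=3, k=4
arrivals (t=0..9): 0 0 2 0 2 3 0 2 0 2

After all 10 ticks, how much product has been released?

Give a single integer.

Answer: 3

Derivation:
t=0: arr=0 -> substrate=0 bound=0 product=0
t=1: arr=0 -> substrate=0 bound=0 product=0
t=2: arr=2 -> substrate=0 bound=2 product=0
t=3: arr=0 -> substrate=0 bound=2 product=0
t=4: arr=2 -> substrate=1 bound=3 product=0
t=5: arr=3 -> substrate=4 bound=3 product=0
t=6: arr=0 -> substrate=2 bound=3 product=2
t=7: arr=2 -> substrate=4 bound=3 product=2
t=8: arr=0 -> substrate=3 bound=3 product=3
t=9: arr=2 -> substrate=5 bound=3 product=3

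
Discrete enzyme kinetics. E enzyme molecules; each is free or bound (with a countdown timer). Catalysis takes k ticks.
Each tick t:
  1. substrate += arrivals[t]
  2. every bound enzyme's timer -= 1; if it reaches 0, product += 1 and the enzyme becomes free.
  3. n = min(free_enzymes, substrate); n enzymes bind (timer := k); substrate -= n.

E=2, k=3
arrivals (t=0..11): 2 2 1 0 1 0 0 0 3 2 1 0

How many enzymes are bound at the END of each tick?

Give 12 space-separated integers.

Answer: 2 2 2 2 2 2 2 2 2 2 2 2

Derivation:
t=0: arr=2 -> substrate=0 bound=2 product=0
t=1: arr=2 -> substrate=2 bound=2 product=0
t=2: arr=1 -> substrate=3 bound=2 product=0
t=3: arr=0 -> substrate=1 bound=2 product=2
t=4: arr=1 -> substrate=2 bound=2 product=2
t=5: arr=0 -> substrate=2 bound=2 product=2
t=6: arr=0 -> substrate=0 bound=2 product=4
t=7: arr=0 -> substrate=0 bound=2 product=4
t=8: arr=3 -> substrate=3 bound=2 product=4
t=9: arr=2 -> substrate=3 bound=2 product=6
t=10: arr=1 -> substrate=4 bound=2 product=6
t=11: arr=0 -> substrate=4 bound=2 product=6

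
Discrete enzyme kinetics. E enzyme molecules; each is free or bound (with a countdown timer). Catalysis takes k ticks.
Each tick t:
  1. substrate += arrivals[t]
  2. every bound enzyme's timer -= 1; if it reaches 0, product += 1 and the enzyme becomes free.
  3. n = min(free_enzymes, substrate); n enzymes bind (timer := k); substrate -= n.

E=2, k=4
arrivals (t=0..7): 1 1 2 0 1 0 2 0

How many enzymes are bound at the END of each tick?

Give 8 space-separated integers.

Answer: 1 2 2 2 2 2 2 2

Derivation:
t=0: arr=1 -> substrate=0 bound=1 product=0
t=1: arr=1 -> substrate=0 bound=2 product=0
t=2: arr=2 -> substrate=2 bound=2 product=0
t=3: arr=0 -> substrate=2 bound=2 product=0
t=4: arr=1 -> substrate=2 bound=2 product=1
t=5: arr=0 -> substrate=1 bound=2 product=2
t=6: arr=2 -> substrate=3 bound=2 product=2
t=7: arr=0 -> substrate=3 bound=2 product=2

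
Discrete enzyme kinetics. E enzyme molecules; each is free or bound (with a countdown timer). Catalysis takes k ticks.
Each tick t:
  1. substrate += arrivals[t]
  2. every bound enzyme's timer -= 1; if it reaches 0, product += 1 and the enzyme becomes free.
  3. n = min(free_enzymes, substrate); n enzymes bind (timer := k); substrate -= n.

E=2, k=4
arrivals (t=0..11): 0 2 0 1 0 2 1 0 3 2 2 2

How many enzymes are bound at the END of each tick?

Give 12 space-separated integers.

Answer: 0 2 2 2 2 2 2 2 2 2 2 2

Derivation:
t=0: arr=0 -> substrate=0 bound=0 product=0
t=1: arr=2 -> substrate=0 bound=2 product=0
t=2: arr=0 -> substrate=0 bound=2 product=0
t=3: arr=1 -> substrate=1 bound=2 product=0
t=4: arr=0 -> substrate=1 bound=2 product=0
t=5: arr=2 -> substrate=1 bound=2 product=2
t=6: arr=1 -> substrate=2 bound=2 product=2
t=7: arr=0 -> substrate=2 bound=2 product=2
t=8: arr=3 -> substrate=5 bound=2 product=2
t=9: arr=2 -> substrate=5 bound=2 product=4
t=10: arr=2 -> substrate=7 bound=2 product=4
t=11: arr=2 -> substrate=9 bound=2 product=4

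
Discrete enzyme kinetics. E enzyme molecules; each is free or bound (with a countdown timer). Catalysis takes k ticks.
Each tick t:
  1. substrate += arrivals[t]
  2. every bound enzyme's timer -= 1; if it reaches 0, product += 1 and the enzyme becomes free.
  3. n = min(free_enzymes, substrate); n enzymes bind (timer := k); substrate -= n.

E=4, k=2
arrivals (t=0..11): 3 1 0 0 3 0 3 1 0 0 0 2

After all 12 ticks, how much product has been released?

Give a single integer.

Answer: 11

Derivation:
t=0: arr=3 -> substrate=0 bound=3 product=0
t=1: arr=1 -> substrate=0 bound=4 product=0
t=2: arr=0 -> substrate=0 bound=1 product=3
t=3: arr=0 -> substrate=0 bound=0 product=4
t=4: arr=3 -> substrate=0 bound=3 product=4
t=5: arr=0 -> substrate=0 bound=3 product=4
t=6: arr=3 -> substrate=0 bound=3 product=7
t=7: arr=1 -> substrate=0 bound=4 product=7
t=8: arr=0 -> substrate=0 bound=1 product=10
t=9: arr=0 -> substrate=0 bound=0 product=11
t=10: arr=0 -> substrate=0 bound=0 product=11
t=11: arr=2 -> substrate=0 bound=2 product=11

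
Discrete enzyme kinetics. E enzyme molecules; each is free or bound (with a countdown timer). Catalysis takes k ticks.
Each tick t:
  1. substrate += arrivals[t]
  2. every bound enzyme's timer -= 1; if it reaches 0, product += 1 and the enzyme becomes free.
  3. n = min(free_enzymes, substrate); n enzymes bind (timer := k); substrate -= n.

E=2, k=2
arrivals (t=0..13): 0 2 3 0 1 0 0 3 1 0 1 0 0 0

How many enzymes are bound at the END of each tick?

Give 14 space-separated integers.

Answer: 0 2 2 2 2 2 2 2 2 2 2 1 1 0

Derivation:
t=0: arr=0 -> substrate=0 bound=0 product=0
t=1: arr=2 -> substrate=0 bound=2 product=0
t=2: arr=3 -> substrate=3 bound=2 product=0
t=3: arr=0 -> substrate=1 bound=2 product=2
t=4: arr=1 -> substrate=2 bound=2 product=2
t=5: arr=0 -> substrate=0 bound=2 product=4
t=6: arr=0 -> substrate=0 bound=2 product=4
t=7: arr=3 -> substrate=1 bound=2 product=6
t=8: arr=1 -> substrate=2 bound=2 product=6
t=9: arr=0 -> substrate=0 bound=2 product=8
t=10: arr=1 -> substrate=1 bound=2 product=8
t=11: arr=0 -> substrate=0 bound=1 product=10
t=12: arr=0 -> substrate=0 bound=1 product=10
t=13: arr=0 -> substrate=0 bound=0 product=11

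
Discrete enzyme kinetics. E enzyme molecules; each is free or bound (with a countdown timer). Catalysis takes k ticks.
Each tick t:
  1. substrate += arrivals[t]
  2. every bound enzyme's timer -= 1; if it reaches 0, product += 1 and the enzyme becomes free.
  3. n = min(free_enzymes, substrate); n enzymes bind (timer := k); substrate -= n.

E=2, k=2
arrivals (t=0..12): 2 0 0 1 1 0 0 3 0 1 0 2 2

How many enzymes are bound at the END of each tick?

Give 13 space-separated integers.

Answer: 2 2 0 1 2 1 0 2 2 2 2 2 2

Derivation:
t=0: arr=2 -> substrate=0 bound=2 product=0
t=1: arr=0 -> substrate=0 bound=2 product=0
t=2: arr=0 -> substrate=0 bound=0 product=2
t=3: arr=1 -> substrate=0 bound=1 product=2
t=4: arr=1 -> substrate=0 bound=2 product=2
t=5: arr=0 -> substrate=0 bound=1 product=3
t=6: arr=0 -> substrate=0 bound=0 product=4
t=7: arr=3 -> substrate=1 bound=2 product=4
t=8: arr=0 -> substrate=1 bound=2 product=4
t=9: arr=1 -> substrate=0 bound=2 product=6
t=10: arr=0 -> substrate=0 bound=2 product=6
t=11: arr=2 -> substrate=0 bound=2 product=8
t=12: arr=2 -> substrate=2 bound=2 product=8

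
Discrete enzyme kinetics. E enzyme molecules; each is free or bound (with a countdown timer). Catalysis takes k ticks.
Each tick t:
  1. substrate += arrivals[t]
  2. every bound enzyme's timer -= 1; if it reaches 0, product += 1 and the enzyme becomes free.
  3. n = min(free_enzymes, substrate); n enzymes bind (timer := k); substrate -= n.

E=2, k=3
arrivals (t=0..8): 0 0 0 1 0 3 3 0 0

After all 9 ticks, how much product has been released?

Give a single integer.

t=0: arr=0 -> substrate=0 bound=0 product=0
t=1: arr=0 -> substrate=0 bound=0 product=0
t=2: arr=0 -> substrate=0 bound=0 product=0
t=3: arr=1 -> substrate=0 bound=1 product=0
t=4: arr=0 -> substrate=0 bound=1 product=0
t=5: arr=3 -> substrate=2 bound=2 product=0
t=6: arr=3 -> substrate=4 bound=2 product=1
t=7: arr=0 -> substrate=4 bound=2 product=1
t=8: arr=0 -> substrate=3 bound=2 product=2

Answer: 2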